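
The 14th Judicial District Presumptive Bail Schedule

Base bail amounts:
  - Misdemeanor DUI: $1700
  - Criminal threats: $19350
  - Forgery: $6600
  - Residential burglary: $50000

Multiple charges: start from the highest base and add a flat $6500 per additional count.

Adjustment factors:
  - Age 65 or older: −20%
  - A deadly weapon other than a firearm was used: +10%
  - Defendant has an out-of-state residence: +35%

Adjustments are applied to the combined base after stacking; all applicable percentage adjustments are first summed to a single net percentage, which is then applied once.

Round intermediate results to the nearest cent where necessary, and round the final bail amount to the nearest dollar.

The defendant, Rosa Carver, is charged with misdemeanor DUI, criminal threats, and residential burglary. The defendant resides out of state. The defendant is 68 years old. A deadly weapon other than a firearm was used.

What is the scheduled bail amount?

$78750

Base amounts from the schedule: misdemeanor DUI $1700; criminal threats $19350; residential burglary $50000.
Stacking rule: highest base plus $6500 per additional charge. Highest is residential burglary at $50000; 2 additional charges → +$13000. Combined base = $63000.
Net percentage adjustment: −20% +10% +35% = +25%. $63000 × 1.25 = $78750.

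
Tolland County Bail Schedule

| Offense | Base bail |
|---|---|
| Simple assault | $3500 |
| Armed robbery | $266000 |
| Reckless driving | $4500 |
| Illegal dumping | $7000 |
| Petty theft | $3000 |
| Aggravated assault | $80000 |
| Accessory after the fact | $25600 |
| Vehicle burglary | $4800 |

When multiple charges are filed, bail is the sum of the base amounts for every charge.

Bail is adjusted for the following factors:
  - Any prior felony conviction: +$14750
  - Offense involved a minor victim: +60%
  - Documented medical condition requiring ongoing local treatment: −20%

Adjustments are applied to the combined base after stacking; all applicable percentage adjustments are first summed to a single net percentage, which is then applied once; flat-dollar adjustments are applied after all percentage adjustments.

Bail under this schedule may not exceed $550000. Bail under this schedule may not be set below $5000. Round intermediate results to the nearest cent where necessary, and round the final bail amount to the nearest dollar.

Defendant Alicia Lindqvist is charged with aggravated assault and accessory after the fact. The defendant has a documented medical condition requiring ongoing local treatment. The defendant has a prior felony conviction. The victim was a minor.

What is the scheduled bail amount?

Base amounts from the schedule: aggravated assault $80000; accessory after the fact $25600.
Stacking rule: sum of all bases. $80000 + $25600 = $105600.
Net percentage adjustment: +60% −20% = +40%. $105600 × 1.4 = $147840.
Any prior felony conviction (+$14750 flat): $147840 + $14750 = $162590.
$162590 is within the $550000 maximum.
$162590 is at or above the $5000 minimum.

$162590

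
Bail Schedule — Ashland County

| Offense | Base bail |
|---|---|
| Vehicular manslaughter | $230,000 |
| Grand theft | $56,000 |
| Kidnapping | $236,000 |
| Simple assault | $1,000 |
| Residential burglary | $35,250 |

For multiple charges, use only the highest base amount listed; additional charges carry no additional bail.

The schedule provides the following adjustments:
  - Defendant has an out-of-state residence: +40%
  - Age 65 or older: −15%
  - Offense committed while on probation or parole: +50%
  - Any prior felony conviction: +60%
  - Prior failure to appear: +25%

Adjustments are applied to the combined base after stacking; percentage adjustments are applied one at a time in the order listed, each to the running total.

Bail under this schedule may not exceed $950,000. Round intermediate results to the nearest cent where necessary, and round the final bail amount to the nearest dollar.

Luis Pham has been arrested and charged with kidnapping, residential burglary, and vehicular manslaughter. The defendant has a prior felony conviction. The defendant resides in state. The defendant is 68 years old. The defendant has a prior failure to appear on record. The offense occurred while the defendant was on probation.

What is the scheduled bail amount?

$601,800

Base amounts from the schedule: kidnapping $236,000; residential burglary $35,250; vehicular manslaughter $230,000.
Stacking rule: use the highest base only. Highest is kidnapping at $236,000. Combined base = $236,000.
Age 65 or older (−15%): $236,000 × 0.85 = $200,600.
Offense committed while on probation or parole (+50%): $200,600 × 1.5 = $300,900.
Any prior felony conviction (+60%): $300,900 × 1.6 = $481,440.
Prior failure to appear (+25%): $481,440 × 1.25 = $601,800.
$601,800 is within the $950,000 maximum.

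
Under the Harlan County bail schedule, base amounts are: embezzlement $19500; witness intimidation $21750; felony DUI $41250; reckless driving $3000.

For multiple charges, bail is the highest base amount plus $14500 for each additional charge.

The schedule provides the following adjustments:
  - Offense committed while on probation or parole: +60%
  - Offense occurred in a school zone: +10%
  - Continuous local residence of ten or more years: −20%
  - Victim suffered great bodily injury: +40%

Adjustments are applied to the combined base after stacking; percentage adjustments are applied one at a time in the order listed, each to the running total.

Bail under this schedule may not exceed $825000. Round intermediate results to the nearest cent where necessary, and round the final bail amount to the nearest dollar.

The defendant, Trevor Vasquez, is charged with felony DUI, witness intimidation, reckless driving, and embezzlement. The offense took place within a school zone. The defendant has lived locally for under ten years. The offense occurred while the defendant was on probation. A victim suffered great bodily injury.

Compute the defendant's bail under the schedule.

$208824

Base amounts from the schedule: felony DUI $41250; witness intimidation $21750; reckless driving $3000; embezzlement $19500.
Stacking rule: highest base plus $14500 per additional charge. Highest is felony DUI at $41250; 3 additional charges → +$43500. Combined base = $84750.
Offense committed while on probation or parole (+60%): $84750 × 1.6 = $135600.
Offense occurred in a school zone (+10%): $135600 × 1.1 = $149160.
Victim suffered great bodily injury (+40%): $149160 × 1.4 = $208824.
$208824 is within the $825000 maximum.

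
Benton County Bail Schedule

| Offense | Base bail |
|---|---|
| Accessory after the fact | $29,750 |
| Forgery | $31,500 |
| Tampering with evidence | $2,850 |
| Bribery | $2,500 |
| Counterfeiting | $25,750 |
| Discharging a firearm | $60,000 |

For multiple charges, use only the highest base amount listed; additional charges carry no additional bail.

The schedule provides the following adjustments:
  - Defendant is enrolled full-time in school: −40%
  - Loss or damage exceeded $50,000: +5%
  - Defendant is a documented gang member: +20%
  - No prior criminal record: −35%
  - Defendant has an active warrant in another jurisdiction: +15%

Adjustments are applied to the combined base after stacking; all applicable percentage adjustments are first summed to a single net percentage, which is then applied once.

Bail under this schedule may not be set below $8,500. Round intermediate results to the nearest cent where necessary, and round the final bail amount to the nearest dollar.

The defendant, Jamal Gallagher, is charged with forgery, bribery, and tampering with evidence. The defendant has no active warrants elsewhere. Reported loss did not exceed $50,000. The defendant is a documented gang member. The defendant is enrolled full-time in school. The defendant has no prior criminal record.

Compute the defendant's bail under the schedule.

$14,175

Base amounts from the schedule: forgery $31,500; bribery $2,500; tampering with evidence $2,850.
Stacking rule: use the highest base only. Highest is forgery at $31,500. Combined base = $31,500.
Net percentage adjustment: −40% +20% −35% = −55%. $31,500 × 0.45 = $14,175.
$14,175 is at or above the $8,500 minimum.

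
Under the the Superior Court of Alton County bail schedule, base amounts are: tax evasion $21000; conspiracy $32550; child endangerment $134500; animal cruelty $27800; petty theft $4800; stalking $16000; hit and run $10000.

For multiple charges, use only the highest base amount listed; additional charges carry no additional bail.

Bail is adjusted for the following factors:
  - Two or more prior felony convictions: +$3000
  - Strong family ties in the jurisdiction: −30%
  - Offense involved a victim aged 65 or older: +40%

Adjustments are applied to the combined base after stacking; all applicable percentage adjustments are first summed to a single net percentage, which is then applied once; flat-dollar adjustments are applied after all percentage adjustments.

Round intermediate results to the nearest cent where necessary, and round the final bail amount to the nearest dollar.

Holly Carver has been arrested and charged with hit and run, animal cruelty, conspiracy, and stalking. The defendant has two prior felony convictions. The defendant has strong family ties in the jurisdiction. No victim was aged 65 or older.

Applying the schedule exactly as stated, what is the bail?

Base amounts from the schedule: hit and run $10000; animal cruelty $27800; conspiracy $32550; stalking $16000.
Stacking rule: use the highest base only. Highest is conspiracy at $32550. Combined base = $32550.
Strong family ties in the jurisdiction (−30%): $32550 × 0.7 = $22785.
Two or more prior felony convictions (+$3000 flat): $22785 + $3000 = $25785.

$25785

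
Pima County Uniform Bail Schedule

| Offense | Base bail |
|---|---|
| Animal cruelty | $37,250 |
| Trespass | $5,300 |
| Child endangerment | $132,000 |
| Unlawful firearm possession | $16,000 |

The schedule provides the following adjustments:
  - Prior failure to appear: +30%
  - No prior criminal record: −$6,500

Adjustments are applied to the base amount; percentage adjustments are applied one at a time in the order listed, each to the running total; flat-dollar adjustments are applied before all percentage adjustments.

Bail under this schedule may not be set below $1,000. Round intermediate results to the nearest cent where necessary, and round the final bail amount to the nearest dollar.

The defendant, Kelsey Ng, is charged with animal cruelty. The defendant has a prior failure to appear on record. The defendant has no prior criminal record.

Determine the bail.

Base amounts from the schedule: animal cruelty $37,250.
Single charge. Combined base = $37,250.
No prior criminal record (−$6,500 flat): $37,250 − $6,500 = $30,750.
Prior failure to appear (+30%): $30,750 × 1.3 = $39,975.
$39,975 is at or above the $1,000 minimum.

$39,975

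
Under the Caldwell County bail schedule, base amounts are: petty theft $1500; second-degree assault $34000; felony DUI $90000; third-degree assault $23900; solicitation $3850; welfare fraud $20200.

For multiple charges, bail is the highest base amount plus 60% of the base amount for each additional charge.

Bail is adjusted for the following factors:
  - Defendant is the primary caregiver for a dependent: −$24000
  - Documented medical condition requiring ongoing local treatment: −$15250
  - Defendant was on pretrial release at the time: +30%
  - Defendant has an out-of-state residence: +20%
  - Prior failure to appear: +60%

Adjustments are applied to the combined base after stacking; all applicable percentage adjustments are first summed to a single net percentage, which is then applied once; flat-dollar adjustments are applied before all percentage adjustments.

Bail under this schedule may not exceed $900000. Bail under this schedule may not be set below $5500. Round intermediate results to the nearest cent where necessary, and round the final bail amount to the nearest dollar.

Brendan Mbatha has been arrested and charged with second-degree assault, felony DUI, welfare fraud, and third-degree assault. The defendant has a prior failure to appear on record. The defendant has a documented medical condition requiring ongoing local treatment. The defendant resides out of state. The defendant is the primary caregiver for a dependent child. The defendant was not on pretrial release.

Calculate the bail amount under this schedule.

$175698

Base amounts from the schedule: second-degree assault $34000; felony DUI $90000; welfare fraud $20200; third-degree assault $23900.
Stacking rule: highest base plus 60% of each additional charge. Highest is felony DUI at $90000. Additional: $34000 × 60% = $20400; $20200 × 60% = $12120; $23900 × 60% = $14340. Combined base = $90000 + $46860 = $136860.
Defendant is the primary caregiver for a dependent (−$24000 flat): $136860 − $24000 = $112860.
Documented medical condition requiring ongoing local treatment (−$15250 flat): $112860 − $15250 = $97610.
Net percentage adjustment: +20% +60% = +80%. $97610 × 1.8 = $175698.
$175698 is within the $900000 maximum.
$175698 is at or above the $5500 minimum.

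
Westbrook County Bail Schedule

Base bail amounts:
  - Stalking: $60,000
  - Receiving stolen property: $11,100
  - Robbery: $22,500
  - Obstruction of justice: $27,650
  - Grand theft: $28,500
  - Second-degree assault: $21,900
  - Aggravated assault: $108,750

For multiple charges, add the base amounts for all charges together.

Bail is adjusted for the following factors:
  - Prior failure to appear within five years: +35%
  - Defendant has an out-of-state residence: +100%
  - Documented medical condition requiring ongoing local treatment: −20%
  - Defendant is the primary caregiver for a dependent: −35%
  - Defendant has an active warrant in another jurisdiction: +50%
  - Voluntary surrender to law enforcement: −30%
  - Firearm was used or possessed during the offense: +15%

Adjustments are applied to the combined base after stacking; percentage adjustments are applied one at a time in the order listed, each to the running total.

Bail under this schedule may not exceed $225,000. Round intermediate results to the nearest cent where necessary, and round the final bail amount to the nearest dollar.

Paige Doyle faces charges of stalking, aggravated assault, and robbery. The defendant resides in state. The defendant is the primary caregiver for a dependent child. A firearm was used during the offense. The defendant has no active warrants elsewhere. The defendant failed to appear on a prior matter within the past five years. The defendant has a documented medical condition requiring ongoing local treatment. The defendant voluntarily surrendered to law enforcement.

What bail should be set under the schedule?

Base amounts from the schedule: stalking $60,000; aggravated assault $108,750; robbery $22,500.
Stacking rule: sum of all bases. $60,000 + $108,750 + $22,500 = $191,250.
Prior failure to appear within five years (+35%): $191,250 × 1.35 = $258,187.50.
Documented medical condition requiring ongoing local treatment (−20%): $258,187.50 × 0.8 = $206,550.
Defendant is the primary caregiver for a dependent (−35%): $206,550 × 0.65 = $134,257.50.
Voluntary surrender to law enforcement (−30%): $134,257.50 × 0.7 = $93,980.25.
Firearm was used or possessed during the offense (+15%): $93,980.25 × 1.15 = $108,077.29.
$108,077.29 is within the $225,000 maximum.
Rounded to the nearest dollar: $108,077.

$108,077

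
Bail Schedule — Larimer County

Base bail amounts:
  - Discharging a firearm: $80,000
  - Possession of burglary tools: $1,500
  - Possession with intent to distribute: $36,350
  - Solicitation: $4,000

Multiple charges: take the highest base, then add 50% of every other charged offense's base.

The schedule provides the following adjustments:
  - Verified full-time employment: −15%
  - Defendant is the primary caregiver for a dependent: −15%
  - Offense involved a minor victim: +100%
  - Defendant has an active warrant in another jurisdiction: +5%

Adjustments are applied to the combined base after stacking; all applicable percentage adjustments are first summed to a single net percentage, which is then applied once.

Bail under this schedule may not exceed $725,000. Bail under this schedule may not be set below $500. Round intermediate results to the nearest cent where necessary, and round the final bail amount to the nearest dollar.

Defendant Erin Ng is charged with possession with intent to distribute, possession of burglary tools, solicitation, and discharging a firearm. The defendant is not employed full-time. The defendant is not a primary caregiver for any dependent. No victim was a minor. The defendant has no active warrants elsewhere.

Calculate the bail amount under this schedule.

Base amounts from the schedule: possession with intent to distribute $36,350; possession of burglary tools $1,500; solicitation $4,000; discharging a firearm $80,000.
Stacking rule: highest base plus 50% of each additional charge. Highest is discharging a firearm at $80,000. Additional: $36,350 × 50% = $18,175; $1,500 × 50% = $750; $4,000 × 50% = $2,000. Combined base = $80,000 + $20,925 = $100,925.
No adjustment factors apply to this defendant.
$100,925 is within the $725,000 maximum.
$100,925 is at or above the $500 minimum.

$100,925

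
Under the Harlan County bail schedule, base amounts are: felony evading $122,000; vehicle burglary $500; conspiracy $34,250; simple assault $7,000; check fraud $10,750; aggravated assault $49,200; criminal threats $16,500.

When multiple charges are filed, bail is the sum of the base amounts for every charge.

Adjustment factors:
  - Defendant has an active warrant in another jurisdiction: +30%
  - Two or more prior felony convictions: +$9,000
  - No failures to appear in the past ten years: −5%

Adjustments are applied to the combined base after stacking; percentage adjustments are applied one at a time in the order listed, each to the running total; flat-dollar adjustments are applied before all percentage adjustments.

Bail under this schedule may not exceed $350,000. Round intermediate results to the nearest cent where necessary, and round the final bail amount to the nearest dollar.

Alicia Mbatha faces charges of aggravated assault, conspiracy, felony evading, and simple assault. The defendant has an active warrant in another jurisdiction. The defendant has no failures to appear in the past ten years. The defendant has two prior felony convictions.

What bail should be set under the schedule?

Base amounts from the schedule: aggravated assault $49,200; conspiracy $34,250; felony evading $122,000; simple assault $7,000.
Stacking rule: sum of all bases. $49,200 + $34,250 + $122,000 + $7,000 = $212,450.
Two or more prior felony convictions (+$9,000 flat): $212,450 + $9,000 = $221,450.
Defendant has an active warrant in another jurisdiction (+30%): $221,450 × 1.3 = $287,885.
No failures to appear in the past ten years (−5%): $287,885 × 0.95 = $273,490.75.
$273,490.75 is within the $350,000 maximum.
Rounded to the nearest dollar: $273,491.

$273,491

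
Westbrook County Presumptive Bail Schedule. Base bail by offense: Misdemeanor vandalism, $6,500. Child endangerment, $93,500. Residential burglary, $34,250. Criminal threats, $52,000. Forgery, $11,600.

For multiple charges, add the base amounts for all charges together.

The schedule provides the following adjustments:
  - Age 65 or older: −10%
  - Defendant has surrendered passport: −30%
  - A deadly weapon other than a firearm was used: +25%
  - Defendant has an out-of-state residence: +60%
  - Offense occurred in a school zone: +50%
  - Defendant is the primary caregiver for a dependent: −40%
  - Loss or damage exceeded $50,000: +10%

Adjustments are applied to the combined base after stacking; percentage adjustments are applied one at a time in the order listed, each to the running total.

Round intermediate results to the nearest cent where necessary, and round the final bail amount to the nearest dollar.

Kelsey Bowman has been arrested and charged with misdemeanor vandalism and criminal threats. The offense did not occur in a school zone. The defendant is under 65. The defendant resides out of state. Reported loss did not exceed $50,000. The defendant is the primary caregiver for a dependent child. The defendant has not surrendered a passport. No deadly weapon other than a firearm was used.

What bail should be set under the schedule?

Base amounts from the schedule: misdemeanor vandalism $6,500; criminal threats $52,000.
Stacking rule: sum of all bases. $6,500 + $52,000 = $58,500.
Defendant has an out-of-state residence (+60%): $58,500 × 1.6 = $93,600.
Defendant is the primary caregiver for a dependent (−40%): $93,600 × 0.6 = $56,160.

$56,160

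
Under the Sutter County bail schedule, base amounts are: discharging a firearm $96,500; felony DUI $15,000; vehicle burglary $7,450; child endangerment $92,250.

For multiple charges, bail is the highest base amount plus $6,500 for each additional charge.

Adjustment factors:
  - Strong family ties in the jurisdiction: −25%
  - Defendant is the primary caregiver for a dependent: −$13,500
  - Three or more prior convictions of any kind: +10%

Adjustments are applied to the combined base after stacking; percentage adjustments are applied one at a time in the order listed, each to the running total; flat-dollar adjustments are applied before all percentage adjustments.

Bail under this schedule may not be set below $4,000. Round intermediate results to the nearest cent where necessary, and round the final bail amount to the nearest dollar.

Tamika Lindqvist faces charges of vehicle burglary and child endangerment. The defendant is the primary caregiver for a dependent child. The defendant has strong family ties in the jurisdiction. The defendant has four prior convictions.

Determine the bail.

$70,331

Base amounts from the schedule: vehicle burglary $7,450; child endangerment $92,250.
Stacking rule: highest base plus $6,500 per additional charge. Highest is child endangerment at $92,250; 1 additional charge → +$6,500. Combined base = $98,750.
Defendant is the primary caregiver for a dependent (−$13,500 flat): $98,750 − $13,500 = $85,250.
Strong family ties in the jurisdiction (−25%): $85,250 × 0.75 = $63,937.50.
Three or more prior convictions of any kind (+10%): $63,937.50 × 1.1 = $70,331.25.
$70,331.25 is at or above the $4,000 minimum.
Rounded to the nearest dollar: $70,331.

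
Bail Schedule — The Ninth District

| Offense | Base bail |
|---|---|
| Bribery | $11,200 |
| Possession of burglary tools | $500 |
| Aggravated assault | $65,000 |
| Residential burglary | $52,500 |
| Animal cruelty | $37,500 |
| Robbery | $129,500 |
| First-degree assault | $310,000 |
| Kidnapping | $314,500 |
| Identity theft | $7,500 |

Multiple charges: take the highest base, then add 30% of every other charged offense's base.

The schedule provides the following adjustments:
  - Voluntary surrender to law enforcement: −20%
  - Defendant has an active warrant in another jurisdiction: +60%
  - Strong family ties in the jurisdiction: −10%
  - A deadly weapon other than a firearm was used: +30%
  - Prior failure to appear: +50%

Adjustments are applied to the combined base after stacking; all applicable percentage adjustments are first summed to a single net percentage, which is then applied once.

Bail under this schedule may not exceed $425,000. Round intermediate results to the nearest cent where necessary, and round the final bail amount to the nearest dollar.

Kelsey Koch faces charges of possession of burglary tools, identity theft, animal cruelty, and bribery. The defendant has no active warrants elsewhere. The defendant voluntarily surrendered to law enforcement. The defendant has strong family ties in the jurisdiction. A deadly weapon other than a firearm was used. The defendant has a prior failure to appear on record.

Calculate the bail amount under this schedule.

$64,890

Base amounts from the schedule: possession of burglary tools $500; identity theft $7,500; animal cruelty $37,500; bribery $11,200.
Stacking rule: highest base plus 30% of each additional charge. Highest is animal cruelty at $37,500. Additional: $500 × 30% = $150; $7,500 × 30% = $2,250; $11,200 × 30% = $3,360. Combined base = $37,500 + $5,760 = $43,260.
Net percentage adjustment: −20% −10% +30% +50% = +50%. $43,260 × 1.5 = $64,890.
$64,890 is within the $425,000 maximum.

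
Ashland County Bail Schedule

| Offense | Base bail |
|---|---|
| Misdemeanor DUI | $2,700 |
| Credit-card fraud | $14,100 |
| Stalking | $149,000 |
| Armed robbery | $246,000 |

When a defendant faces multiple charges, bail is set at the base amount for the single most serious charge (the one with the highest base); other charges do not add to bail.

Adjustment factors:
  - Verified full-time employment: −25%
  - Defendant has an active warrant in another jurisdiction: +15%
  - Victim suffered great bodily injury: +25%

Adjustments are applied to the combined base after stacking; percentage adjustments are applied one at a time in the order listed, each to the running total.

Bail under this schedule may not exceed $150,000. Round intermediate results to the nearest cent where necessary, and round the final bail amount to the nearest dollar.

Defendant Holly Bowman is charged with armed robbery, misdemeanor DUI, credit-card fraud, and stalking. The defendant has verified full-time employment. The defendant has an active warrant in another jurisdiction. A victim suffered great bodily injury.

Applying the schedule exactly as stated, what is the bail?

Base amounts from the schedule: armed robbery $246,000; misdemeanor DUI $2,700; credit-card fraud $14,100; stalking $149,000.
Stacking rule: use the highest base only. Highest is armed robbery at $246,000. Combined base = $246,000.
Verified full-time employment (−25%): $246,000 × 0.75 = $184,500.
Defendant has an active warrant in another jurisdiction (+15%): $184,500 × 1.15 = $212,175.
Victim suffered great bodily injury (+25%): $212,175 × 1.25 = $265,218.75.
Result $265,218.75 exceeds the maximum of $150,000; bail is capped at $150,000.

$150,000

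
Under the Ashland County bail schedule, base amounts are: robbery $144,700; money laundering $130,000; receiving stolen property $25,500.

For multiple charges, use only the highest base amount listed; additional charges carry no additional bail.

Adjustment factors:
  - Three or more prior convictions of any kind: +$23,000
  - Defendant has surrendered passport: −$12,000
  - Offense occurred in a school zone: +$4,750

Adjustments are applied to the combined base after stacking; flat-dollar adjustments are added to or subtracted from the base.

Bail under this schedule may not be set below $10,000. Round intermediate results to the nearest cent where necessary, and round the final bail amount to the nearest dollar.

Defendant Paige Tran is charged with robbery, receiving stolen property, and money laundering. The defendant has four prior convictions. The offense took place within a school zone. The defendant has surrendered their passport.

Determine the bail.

Base amounts from the schedule: robbery $144,700; receiving stolen property $25,500; money laundering $130,000.
Stacking rule: use the highest base only. Highest is robbery at $144,700. Combined base = $144,700.
Three or more prior convictions of any kind (+$23,000 flat): $144,700 + $23,000 = $167,700.
Defendant has surrendered passport (−$12,000 flat): $167,700 − $12,000 = $155,700.
Offense occurred in a school zone (+$4,750 flat): $155,700 + $4,750 = $160,450.
$160,450 is at or above the $10,000 minimum.

$160,450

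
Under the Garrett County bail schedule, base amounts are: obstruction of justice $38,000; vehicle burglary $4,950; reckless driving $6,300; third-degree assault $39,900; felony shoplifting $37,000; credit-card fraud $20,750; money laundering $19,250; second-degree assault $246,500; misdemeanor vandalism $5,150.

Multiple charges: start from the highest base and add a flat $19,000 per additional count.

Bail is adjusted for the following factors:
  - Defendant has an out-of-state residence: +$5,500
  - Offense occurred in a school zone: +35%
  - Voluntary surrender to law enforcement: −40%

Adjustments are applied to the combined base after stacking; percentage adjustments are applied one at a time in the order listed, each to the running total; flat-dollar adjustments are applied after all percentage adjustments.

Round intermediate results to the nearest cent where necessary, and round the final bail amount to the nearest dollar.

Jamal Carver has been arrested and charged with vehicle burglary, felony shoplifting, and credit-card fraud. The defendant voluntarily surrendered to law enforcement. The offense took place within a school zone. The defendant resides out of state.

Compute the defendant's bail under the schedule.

Base amounts from the schedule: vehicle burglary $4,950; felony shoplifting $37,000; credit-card fraud $20,750.
Stacking rule: highest base plus $19,000 per additional charge. Highest is felony shoplifting at $37,000; 2 additional charges → +$38,000. Combined base = $75,000.
Offense occurred in a school zone (+35%): $75,000 × 1.35 = $101,250.
Voluntary surrender to law enforcement (−40%): $101,250 × 0.6 = $60,750.
Defendant has an out-of-state residence (+$5,500 flat): $60,750 + $5,500 = $66,250.

$66,250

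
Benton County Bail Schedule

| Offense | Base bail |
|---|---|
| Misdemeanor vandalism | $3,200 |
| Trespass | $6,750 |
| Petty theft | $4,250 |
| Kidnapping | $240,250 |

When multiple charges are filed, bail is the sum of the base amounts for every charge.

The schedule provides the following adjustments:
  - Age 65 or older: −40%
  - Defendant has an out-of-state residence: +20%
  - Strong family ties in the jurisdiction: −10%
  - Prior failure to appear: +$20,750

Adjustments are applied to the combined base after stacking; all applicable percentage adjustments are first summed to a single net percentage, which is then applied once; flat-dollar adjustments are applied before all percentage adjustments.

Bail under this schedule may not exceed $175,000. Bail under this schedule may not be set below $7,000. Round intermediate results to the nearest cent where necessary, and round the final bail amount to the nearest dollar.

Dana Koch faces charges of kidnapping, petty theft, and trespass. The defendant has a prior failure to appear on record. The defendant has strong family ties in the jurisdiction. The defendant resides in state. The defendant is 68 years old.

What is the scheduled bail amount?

$136,000

Base amounts from the schedule: kidnapping $240,250; petty theft $4,250; trespass $6,750.
Stacking rule: sum of all bases. $240,250 + $4,250 + $6,750 = $251,250.
Prior failure to appear (+$20,750 flat): $251,250 + $20,750 = $272,000.
Net percentage adjustment: −40% −10% = −50%. $272,000 × 0.5 = $136,000.
$136,000 is within the $175,000 maximum.
$136,000 is at or above the $7,000 minimum.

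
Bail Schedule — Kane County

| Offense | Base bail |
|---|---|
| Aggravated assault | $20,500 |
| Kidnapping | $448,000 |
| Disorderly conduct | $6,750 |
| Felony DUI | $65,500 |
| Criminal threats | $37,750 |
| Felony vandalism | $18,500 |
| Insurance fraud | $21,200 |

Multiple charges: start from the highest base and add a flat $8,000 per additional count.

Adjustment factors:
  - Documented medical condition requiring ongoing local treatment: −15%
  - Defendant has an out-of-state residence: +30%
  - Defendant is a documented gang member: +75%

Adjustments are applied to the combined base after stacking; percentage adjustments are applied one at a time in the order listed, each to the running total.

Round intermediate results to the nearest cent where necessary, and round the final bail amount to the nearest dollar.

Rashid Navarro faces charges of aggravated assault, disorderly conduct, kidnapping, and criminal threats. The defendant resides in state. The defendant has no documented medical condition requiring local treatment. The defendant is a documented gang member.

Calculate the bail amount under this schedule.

Base amounts from the schedule: aggravated assault $20,500; disorderly conduct $6,750; kidnapping $448,000; criminal threats $37,750.
Stacking rule: highest base plus $8,000 per additional charge. Highest is kidnapping at $448,000; 3 additional charges → +$24,000. Combined base = $472,000.
Defendant is a documented gang member (+75%): $472,000 × 1.75 = $826,000.

$826,000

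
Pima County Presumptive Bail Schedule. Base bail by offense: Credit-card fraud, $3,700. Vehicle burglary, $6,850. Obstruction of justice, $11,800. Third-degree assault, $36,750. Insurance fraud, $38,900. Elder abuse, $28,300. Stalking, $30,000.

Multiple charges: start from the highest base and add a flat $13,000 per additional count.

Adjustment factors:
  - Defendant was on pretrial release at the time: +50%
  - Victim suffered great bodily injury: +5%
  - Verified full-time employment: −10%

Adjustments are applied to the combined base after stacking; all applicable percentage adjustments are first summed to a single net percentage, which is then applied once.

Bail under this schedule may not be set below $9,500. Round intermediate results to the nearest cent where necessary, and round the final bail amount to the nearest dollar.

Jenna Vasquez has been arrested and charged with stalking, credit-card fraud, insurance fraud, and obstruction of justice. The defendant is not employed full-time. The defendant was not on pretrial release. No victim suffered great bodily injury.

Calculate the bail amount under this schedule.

$77,900

Base amounts from the schedule: stalking $30,000; credit-card fraud $3,700; insurance fraud $38,900; obstruction of justice $11,800.
Stacking rule: highest base plus $13,000 per additional charge. Highest is insurance fraud at $38,900; 3 additional charges → +$39,000. Combined base = $77,900.
No adjustment factors apply to this defendant.
$77,900 is at or above the $9,500 minimum.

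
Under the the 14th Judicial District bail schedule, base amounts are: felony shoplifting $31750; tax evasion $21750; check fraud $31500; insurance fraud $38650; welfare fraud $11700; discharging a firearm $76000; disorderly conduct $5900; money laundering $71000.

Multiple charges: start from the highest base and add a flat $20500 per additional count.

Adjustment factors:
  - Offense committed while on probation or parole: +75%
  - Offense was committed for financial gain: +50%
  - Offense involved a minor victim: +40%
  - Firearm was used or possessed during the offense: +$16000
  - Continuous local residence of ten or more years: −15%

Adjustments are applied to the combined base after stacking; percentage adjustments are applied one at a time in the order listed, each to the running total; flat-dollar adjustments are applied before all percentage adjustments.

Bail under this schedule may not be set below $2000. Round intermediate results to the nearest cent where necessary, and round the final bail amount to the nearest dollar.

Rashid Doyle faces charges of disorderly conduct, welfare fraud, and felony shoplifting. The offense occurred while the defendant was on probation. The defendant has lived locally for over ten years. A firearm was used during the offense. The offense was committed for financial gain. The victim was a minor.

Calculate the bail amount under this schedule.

Base amounts from the schedule: disorderly conduct $5900; welfare fraud $11700; felony shoplifting $31750.
Stacking rule: highest base plus $20500 per additional charge. Highest is felony shoplifting at $31750; 2 additional charges → +$41000. Combined base = $72750.
Firearm was used or possessed during the offense (+$16000 flat): $72750 + $16000 = $88750.
Offense committed while on probation or parole (+75%): $88750 × 1.75 = $155312.50.
Offense was committed for financial gain (+50%): $155312.50 × 1.5 = $232968.75.
Offense involved a minor victim (+40%): $232968.75 × 1.4 = $326156.25.
Continuous local residence of ten or more years (−15%): $326156.25 × 0.85 = $277232.81.
$277232.81 is at or above the $2000 minimum.
Rounded to the nearest dollar: $277233.

$277233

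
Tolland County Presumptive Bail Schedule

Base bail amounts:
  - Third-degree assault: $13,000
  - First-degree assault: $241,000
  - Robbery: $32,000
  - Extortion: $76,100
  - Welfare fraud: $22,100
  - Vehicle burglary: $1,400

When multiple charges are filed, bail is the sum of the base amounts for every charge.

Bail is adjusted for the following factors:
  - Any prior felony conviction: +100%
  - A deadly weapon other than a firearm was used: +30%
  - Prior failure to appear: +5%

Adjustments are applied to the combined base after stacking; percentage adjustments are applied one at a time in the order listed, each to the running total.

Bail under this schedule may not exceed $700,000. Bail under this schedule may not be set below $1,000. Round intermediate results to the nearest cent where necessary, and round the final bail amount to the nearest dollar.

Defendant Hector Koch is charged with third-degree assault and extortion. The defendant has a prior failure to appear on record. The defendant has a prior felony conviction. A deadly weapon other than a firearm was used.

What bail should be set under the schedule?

Base amounts from the schedule: third-degree assault $13,000; extortion $76,100.
Stacking rule: sum of all bases. $13,000 + $76,100 = $89,100.
Any prior felony conviction (+100%): $89,100 × 2 = $178,200.
A deadly weapon other than a firearm was used (+30%): $178,200 × 1.3 = $231,660.
Prior failure to appear (+5%): $231,660 × 1.05 = $243,243.
$243,243 is within the $700,000 maximum.
$243,243 is at or above the $1,000 minimum.

$243,243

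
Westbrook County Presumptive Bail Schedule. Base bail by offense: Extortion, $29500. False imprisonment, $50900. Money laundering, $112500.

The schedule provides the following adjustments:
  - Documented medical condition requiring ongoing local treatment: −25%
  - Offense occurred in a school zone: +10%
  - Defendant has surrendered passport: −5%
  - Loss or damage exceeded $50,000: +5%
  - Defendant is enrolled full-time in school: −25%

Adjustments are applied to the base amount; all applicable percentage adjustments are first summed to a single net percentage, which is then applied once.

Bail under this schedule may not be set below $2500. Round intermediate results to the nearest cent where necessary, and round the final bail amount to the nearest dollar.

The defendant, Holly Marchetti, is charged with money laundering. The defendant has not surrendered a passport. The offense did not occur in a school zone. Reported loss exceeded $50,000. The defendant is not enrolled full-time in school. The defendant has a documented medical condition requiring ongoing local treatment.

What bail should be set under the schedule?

$90000

Base amounts from the schedule: money laundering $112500.
Single charge. Combined base = $112500.
Net percentage adjustment: −25% +5% = −20%. $112500 × 0.8 = $90000.
$90000 is at or above the $2500 minimum.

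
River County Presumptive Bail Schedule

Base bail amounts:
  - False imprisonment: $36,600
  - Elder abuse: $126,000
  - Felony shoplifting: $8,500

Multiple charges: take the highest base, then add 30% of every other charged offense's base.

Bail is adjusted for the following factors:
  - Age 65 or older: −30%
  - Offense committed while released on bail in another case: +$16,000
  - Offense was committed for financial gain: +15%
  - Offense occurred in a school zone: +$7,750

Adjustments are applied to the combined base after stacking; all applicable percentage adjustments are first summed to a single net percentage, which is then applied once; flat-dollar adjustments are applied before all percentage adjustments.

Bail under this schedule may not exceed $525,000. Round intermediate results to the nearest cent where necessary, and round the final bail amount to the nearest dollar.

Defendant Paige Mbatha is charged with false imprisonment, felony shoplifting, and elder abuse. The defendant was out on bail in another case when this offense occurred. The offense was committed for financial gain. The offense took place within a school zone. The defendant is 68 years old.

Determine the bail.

Base amounts from the schedule: false imprisonment $36,600; felony shoplifting $8,500; elder abuse $126,000.
Stacking rule: highest base plus 30% of each additional charge. Highest is elder abuse at $126,000. Additional: $36,600 × 30% = $10,980; $8,500 × 30% = $2,550. Combined base = $126,000 + $13,530 = $139,530.
Offense committed while released on bail in another case (+$16,000 flat): $139,530 + $16,000 = $155,530.
Offense occurred in a school zone (+$7,750 flat): $155,530 + $7,750 = $163,280.
Net percentage adjustment: −30% +15% = −15%. $163,280 × 0.85 = $138,788.
$138,788 is within the $525,000 maximum.

$138,788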